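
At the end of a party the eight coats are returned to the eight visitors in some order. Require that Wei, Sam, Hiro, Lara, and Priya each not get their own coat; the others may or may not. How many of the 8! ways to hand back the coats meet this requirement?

Inclusion-exclusion on the 5 forbidden self-matches:
Σ_{j=0}^{5} (-1)^j C(5,j)(8-j)!
= C(5,0)·8! - C(5,1)·7! + C(5,2)·6! - C(5,3)·5! + C(5,4)·4! - C(5,5)·3!
= 40320 - 25200 + 7200 - 1200 + 120 - 6
= 21234

21234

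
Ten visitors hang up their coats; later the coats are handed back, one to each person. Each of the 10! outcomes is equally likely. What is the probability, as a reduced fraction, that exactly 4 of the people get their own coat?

53/3456

Favorable outcomes: C(10,4)·!6 = 210·265 = 55650.
Total outcomes: 10! = 3628800.
Probability = 55650/3628800 = 53/3456.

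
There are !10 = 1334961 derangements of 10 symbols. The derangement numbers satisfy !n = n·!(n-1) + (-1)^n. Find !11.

14684570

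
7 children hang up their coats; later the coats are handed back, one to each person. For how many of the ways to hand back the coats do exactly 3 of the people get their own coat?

315

Pick the 3 fixed positions: C(7,3) = 35 ways.
The remaining 4 must be deranged: !4 = 9.
Total: 35 × 9 = 315.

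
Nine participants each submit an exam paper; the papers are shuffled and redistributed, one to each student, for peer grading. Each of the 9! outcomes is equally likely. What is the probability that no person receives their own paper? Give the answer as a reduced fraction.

Favorable outcomes: !9 = 133496.
Total outcomes: 9! = 362880.
Probability = 133496/362880 = 16687/45360.

16687/45360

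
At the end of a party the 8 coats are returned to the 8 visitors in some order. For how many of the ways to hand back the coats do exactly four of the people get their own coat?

Pick the 4 fixed positions: C(8,4) = 70 ways.
The remaining 4 must be deranged: !4 = 9.
Total: 70 × 9 = 630.

630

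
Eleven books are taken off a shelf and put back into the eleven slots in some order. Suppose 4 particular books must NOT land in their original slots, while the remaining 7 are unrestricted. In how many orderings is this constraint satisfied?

27422640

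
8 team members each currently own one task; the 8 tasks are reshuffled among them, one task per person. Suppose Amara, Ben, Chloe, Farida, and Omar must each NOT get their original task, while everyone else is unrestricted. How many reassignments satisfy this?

21234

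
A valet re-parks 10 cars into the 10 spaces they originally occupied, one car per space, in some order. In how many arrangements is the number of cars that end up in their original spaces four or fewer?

# with exactly i fixed is C(10,i)·!(10-i); sum over i=0..4:
  i=0: C(10,0)·!10 = 1·1334961 = 1334961
  i=1: C(10,1)·!9 = 10·133496 = 1334960
  i=2: C(10,2)·!8 = 45·14833 = 667485
  i=3: C(10,3)·!7 = 120·1854 = 222480
  i=4: C(10,4)·!6 = 210·265 = 55650
Total = 3615536.

3615536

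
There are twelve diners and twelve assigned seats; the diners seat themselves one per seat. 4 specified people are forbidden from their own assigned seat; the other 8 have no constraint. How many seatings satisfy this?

339696000

Let A_j be the event that the j-th constrained one is fixed. By inclusion-exclusion over the 4 events:
Σ_{j=0}^{4} (-1)^j C(4,j)(12-j)!
= C(4,0)·12! - C(4,1)·11! + C(4,2)·10! - C(4,3)·9! + C(4,4)·8!
= 479001600 - 159667200 + 21772800 - 1451520 + 40320
= 339696000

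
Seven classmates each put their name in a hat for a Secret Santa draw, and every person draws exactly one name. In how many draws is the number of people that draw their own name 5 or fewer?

5039

# with exactly i fixed is C(7,i)·!(7-i); sum over i=0..5:
  i=0: C(7,0)·!7 = 1·1854 = 1854
  i=1: C(7,1)·!6 = 7·265 = 1855
  i=2: C(7,2)·!5 = 21·44 = 924
  i=3: C(7,3)·!4 = 35·9 = 315
  i=4: C(7,4)·!3 = 35·2 = 70
  i=5: C(7,5)·!2 = 21·1 = 21
Total = 5039.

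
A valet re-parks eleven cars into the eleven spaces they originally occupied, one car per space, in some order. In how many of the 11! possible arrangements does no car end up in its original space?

!11 = 11! · Σ_{k=0}^{11} (-1)^k/k!
= 11! - 11!/1! + 11!/2! - 11!/3! + 11!/4! - 11!/5! + 11!/6! - 11!/7! + 11!/8! - 11!/9! + 11!/10! - 11!/11!
= 39916800 - 39916800 + 19958400 - 6652800 + 1663200 - 332640 + 55440 - 7920 + 990 - 110 + 11 - 1
= 14684570

14684570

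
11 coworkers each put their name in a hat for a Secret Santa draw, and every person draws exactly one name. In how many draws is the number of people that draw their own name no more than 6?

39913444

Sum C(11,i)·!(11-i) for i = 0..6:
  i=0: C(11,0)·!11 = 1·14684570 = 14684570
  i=1: C(11,1)·!10 = 11·1334961 = 14684571
  i=2: C(11,2)·!9 = 55·133496 = 7342280
  i=3: C(11,3)·!8 = 165·14833 = 2447445
  i=4: C(11,4)·!7 = 330·1854 = 611820
  i=5: C(11,5)·!6 = 462·265 = 122430
  i=6: C(11,6)·!5 = 462·44 = 20328
Total = 39913444.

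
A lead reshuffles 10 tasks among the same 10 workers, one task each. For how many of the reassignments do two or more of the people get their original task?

Sum C(10,i)·!(10-i) for i = 2..10:
  i=2: C(10,2)·!8 = 45·14833 = 667485
  i=3: C(10,3)·!7 = 120·1854 = 222480
  i=4: C(10,4)·!6 = 210·265 = 55650
  i=5: C(10,5)·!5 = 252·44 = 11088
  i=6: C(10,6)·!4 = 210·9 = 1890
  i=7: C(10,7)·!3 = 120·2 = 240
  i=8: C(10,8)·!2 = 45·1 = 45
  i=9: C(10,9)·!1 = 10·0 = 0
  i=10: C(10,10)·!0 = 1·1 = 1
Total = 958879.

958879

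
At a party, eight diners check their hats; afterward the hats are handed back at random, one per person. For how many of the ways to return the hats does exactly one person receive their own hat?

14832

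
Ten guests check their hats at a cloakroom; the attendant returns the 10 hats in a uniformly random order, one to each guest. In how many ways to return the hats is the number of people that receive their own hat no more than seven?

3628754

Sum C(10,i)·!(10-i) for i = 0..7:
  i=0: C(10,0)·!10 = 1·1334961 = 1334961
  i=1: C(10,1)·!9 = 10·133496 = 1334960
  i=2: C(10,2)·!8 = 45·14833 = 667485
  i=3: C(10,3)·!7 = 120·1854 = 222480
  i=4: C(10,4)·!6 = 210·265 = 55650
  i=5: C(10,5)·!5 = 252·44 = 11088
  i=6: C(10,6)·!4 = 210·9 = 1890
  i=7: C(10,7)·!3 = 120·2 = 240
Total = 3628754.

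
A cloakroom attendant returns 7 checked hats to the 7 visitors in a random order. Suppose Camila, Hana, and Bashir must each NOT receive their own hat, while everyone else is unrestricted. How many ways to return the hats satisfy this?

3216

Let A_j be the event that the j-th constrained one is fixed. By inclusion-exclusion over the 3 events:
Σ_{j=0}^{3} (-1)^j C(3,j)(7-j)!
= C(3,0)·7! - C(3,1)·6! + C(3,2)·5! - C(3,3)·4!
= 5040 - 2160 + 360 - 24
= 3216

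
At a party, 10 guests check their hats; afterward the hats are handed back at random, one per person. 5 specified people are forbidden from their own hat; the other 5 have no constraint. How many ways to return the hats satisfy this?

2170680

Let A_j be the event that the j-th constrained one is fixed. By inclusion-exclusion over the 5 events:
Σ_{j=0}^{5} (-1)^j C(5,j)(10-j)!
= C(5,0)·10! - C(5,1)·9! + C(5,2)·8! - C(5,3)·7! + C(5,4)·6! - C(5,5)·5!
= 3628800 - 1814400 + 403200 - 50400 + 3600 - 120
= 2170680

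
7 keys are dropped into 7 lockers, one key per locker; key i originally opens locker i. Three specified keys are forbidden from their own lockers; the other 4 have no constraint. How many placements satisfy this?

Let A_j be the event that the j-th constrained one is fixed. By inclusion-exclusion over the 3 events:
Σ_{j=0}^{3} (-1)^j C(3,j)(7-j)!
= C(3,0)·7! - C(3,1)·6! + C(3,2)·5! - C(3,3)·4!
= 5040 - 2160 + 360 - 24
= 3216

3216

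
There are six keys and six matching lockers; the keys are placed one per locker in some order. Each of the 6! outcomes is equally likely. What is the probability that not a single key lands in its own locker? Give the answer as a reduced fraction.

Favorable outcomes: !6 = 265.
Total outcomes: 6! = 720.
Probability = 265/720 = 53/144.

53/144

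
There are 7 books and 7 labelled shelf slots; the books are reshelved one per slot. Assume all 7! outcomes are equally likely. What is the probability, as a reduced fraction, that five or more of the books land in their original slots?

Favorable outcomes: Σ_{i≥5} C(7,i)·!(7-i) = 21·1 + 7·0 + 1·1 = 22.
Total outcomes: 7! = 5040.
Probability = 22/5040 = 11/2520.

11/2520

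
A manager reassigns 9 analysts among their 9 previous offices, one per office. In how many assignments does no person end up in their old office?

133496

By inclusion-exclusion, !9 = Σ (-1)^k · 9!/k! for k=0..9
= 9! - 9!/1! + 9!/2! - 9!/3! + 9!/4! - 9!/5! + 9!/6! - 9!/7! + 9!/8! - 9!/9!
= 362880 - 362880 + 181440 - 60480 + 15120 - 3024 + 504 - 72 + 9 - 1
= 133496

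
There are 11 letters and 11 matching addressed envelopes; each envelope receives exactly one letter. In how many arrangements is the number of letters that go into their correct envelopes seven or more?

3356

# with exactly i fixed is C(11,i)·!(11-i); sum over i=7..11:
  i=7: C(11,7)·!4 = 330·9 = 2970
  i=8: C(11,8)·!3 = 165·2 = 330
  i=9: C(11,9)·!2 = 55·1 = 55
  i=10: C(11,10)·!1 = 11·0 = 0
  i=11: C(11,11)·!0 = 1·1 = 1
Total = 3356.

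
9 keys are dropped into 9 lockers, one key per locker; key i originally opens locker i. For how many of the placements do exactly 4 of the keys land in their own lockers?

5544

Choose which 4 of the 9 are fixed: C(9,4) = 126.
The other 5 form a derangement: !5 = 44.
Total: 126 × 44 = 5544.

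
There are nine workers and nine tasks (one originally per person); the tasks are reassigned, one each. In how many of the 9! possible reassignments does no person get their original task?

Use !n = n·!(n-1) + (-1)^n.
!9 = 9·14833 - 1 = 133496

133496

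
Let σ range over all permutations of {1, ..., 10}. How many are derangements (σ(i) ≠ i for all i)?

1334961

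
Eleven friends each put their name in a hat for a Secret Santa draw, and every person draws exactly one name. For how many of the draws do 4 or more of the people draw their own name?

757934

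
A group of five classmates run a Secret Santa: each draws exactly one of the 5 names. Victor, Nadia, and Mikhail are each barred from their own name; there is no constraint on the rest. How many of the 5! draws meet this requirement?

64

Inclusion-exclusion on the 3 forbidden self-matches:
Σ_{j=0}^{3} (-1)^j C(3,j)(5-j)!
= C(3,0)·5! - C(3,1)·4! + C(3,2)·3! - C(3,3)·2!
= 120 - 72 + 18 - 2
= 64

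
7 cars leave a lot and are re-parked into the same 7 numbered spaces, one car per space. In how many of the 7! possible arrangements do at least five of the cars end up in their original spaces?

22

# with exactly i fixed is C(7,i)·!(7-i); sum over i=5..7:
  i=5: C(7,5)·!2 = 21·1 = 21
  i=6: C(7,6)·!1 = 7·0 = 0
  i=7: C(7,7)·!0 = 1·1 = 1
Total = 22.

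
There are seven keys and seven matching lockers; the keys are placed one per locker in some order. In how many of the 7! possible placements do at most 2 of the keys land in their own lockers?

4633

Sum C(7,i)·!(7-i) for i = 0..2:
  i=0: C(7,0)·!7 = 1·1854 = 1854
  i=1: C(7,1)·!6 = 7·265 = 1855
  i=2: C(7,2)·!5 = 21·44 = 924
Total = 4633.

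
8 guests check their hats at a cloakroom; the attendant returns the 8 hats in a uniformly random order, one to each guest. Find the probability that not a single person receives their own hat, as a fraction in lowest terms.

2119/5760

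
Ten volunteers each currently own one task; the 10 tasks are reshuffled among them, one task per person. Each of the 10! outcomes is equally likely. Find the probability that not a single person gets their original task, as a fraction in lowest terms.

16481/44800

Favorable outcomes: !10 = 1334961.
Total outcomes: 10! = 3628800.
Probability = 1334961/3628800 = 16481/44800.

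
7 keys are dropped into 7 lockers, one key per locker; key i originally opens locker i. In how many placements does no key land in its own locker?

1854

Use !n = (n-1)(!(n-1) + !(n-2)).
!7 = 6·(265 + 44) = 6·309 = 1854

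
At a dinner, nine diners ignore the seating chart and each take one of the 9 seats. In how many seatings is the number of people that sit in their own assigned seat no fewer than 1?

Sum C(9,i)·!(9-i) for i = 1..9:
  i=1: C(9,1)·!8 = 9·14833 = 133497
  i=2: C(9,2)·!7 = 36·1854 = 66744
  i=3: C(9,3)·!6 = 84·265 = 22260
  i=4: C(9,4)·!5 = 126·44 = 5544
  i=5: C(9,5)·!4 = 126·9 = 1134
  i=6: C(9,6)·!3 = 84·2 = 168
  i=7: C(9,7)·!2 = 36·1 = 36
  i=8: C(9,8)·!1 = 9·0 = 0
  i=9: C(9,9)·!0 = 1·1 = 1
Total = 229384.

229384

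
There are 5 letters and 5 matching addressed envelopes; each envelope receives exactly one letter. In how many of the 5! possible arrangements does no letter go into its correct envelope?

44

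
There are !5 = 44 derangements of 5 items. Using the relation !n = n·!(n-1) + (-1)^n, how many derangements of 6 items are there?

265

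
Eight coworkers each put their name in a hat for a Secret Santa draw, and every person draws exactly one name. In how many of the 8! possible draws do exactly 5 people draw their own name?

112

Pick the 5 fixed positions: C(8,5) = 56 ways.
The remaining 3 must be deranged: !3 = 2.
Total: 56 × 2 = 112.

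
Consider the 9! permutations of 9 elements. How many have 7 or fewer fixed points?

362879

Sum C(9,i)·!(9-i) for i = 0..7:
  i=0: C(9,0)·!9 = 1·133496 = 133496
  i=1: C(9,1)·!8 = 9·14833 = 133497
  i=2: C(9,2)·!7 = 36·1854 = 66744
  i=3: C(9,3)·!6 = 84·265 = 22260
  i=4: C(9,4)·!5 = 126·44 = 5544
  i=5: C(9,5)·!4 = 126·9 = 1134
  i=6: C(9,6)·!3 = 84·2 = 168
  i=7: C(9,7)·!2 = 36·1 = 36
Total = 362879.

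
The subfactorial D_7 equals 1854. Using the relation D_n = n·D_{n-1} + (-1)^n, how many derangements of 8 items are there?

D_8 = 8·1854 + 1 = 14833.

14833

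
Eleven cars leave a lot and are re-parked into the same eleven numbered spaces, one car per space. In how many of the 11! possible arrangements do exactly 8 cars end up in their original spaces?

330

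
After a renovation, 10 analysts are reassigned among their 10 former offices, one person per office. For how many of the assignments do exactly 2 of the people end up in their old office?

Pick the 2 fixed positions: C(10,2) = 45 ways.
The other 8 form a derangement: !8 = 14833.
Total: 45 × 14833 = 667485.

667485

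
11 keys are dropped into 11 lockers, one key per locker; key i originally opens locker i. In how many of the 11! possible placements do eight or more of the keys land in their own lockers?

# with exactly i fixed is C(11,i)·!(11-i); sum over i=8..11:
  i=8: C(11,8)·!3 = 165·2 = 330
  i=9: C(11,9)·!2 = 55·1 = 55
  i=10: C(11,10)·!1 = 11·0 = 0
  i=11: C(11,11)·!0 = 1·1 = 1
Total = 386.

386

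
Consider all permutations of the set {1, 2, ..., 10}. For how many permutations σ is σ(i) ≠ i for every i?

Use !n = n·!(n-1) + (-1)^n.
!10 = 10·133496 + 1 = 1334961

1334961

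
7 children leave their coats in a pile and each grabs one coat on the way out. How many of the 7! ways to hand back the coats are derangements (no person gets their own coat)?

1854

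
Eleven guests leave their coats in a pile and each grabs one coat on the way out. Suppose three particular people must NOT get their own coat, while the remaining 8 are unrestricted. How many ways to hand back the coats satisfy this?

Inclusion-exclusion on the 3 forbidden self-matches:
Σ_{j=0}^{3} (-1)^j C(3,j)(11-j)!
= C(3,0)·11! - C(3,1)·10! + C(3,2)·9! - C(3,3)·8!
= 39916800 - 10886400 + 1088640 - 40320
= 30078720

30078720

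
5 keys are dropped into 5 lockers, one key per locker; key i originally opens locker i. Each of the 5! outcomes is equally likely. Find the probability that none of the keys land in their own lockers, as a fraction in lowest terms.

11/30

Favorable outcomes: !5 = 44.
Total outcomes: 5! = 120.
Probability = 44/120 = 11/30.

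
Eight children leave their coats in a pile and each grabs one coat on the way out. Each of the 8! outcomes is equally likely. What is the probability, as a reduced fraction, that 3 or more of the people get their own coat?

647/8064

Favorable outcomes: Σ_{i≥3} C(8,i)·!(8-i) = 56·44 + 70·9 + 56·2 + 28·1 + 8·0 + 1·1 = 3235.
Total outcomes: 8! = 40320.
Probability = 3235/40320 = 647/8064.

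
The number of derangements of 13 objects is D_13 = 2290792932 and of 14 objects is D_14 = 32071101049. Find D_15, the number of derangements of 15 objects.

D_15 = (15-1)·(D_14 + D_13) = 14·(32071101049 + 2290792932) = 14·34361893981 = 481066515734.

481066515734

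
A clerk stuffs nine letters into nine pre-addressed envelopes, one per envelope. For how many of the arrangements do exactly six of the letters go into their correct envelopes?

168

Pick the 6 fixed positions: C(9,6) = 84 ways.
The remaining 3 must be deranged: !3 = 2.
Total: 84 × 2 = 168.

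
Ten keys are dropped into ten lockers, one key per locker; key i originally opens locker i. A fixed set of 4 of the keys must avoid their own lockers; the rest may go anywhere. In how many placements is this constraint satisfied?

2399760

Inclusion-exclusion on the 4 forbidden self-matches:
Σ_{j=0}^{4} (-1)^j C(4,j)(10-j)!
= C(4,0)·10! - C(4,1)·9! + C(4,2)·8! - C(4,3)·7! + C(4,4)·6!
= 3628800 - 1451520 + 241920 - 20160 + 720
= 2399760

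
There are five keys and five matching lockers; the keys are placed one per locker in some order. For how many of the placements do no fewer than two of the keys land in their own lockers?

# with exactly i fixed is C(5,i)·!(5-i); sum over i=2..5:
  i=2: C(5,2)·!3 = 10·2 = 20
  i=3: C(5,3)·!2 = 10·1 = 10
  i=4: C(5,4)·!1 = 5·0 = 0
  i=5: C(5,5)·!0 = 1·1 = 1
Total = 31.

31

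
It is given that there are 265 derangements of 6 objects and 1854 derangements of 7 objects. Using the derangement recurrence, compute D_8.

14833

D_8 = (8-1)·(D_7 + D_6) = 7·(1854 + 265) = 7·2119 = 14833.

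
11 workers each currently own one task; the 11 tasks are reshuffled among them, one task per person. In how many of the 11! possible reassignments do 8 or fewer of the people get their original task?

39916744

# with exactly i fixed is C(11,i)·!(11-i); sum over i=0..8:
  i=0: C(11,0)·!11 = 1·14684570 = 14684570
  i=1: C(11,1)·!10 = 11·1334961 = 14684571
  i=2: C(11,2)·!9 = 55·133496 = 7342280
  i=3: C(11,3)·!8 = 165·14833 = 2447445
  i=4: C(11,4)·!7 = 330·1854 = 611820
  i=5: C(11,5)·!6 = 462·265 = 122430
  i=6: C(11,6)·!5 = 462·44 = 20328
  i=7: C(11,7)·!4 = 330·9 = 2970
  i=8: C(11,8)·!3 = 165·2 = 330
Total = 39916744.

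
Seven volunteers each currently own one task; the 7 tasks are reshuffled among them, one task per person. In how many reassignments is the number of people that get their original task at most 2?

Sum C(7,i)·!(7-i) for i = 0..2:
  i=0: C(7,0)·!7 = 1·1854 = 1854
  i=1: C(7,1)·!6 = 7·265 = 1855
  i=2: C(7,2)·!5 = 21·44 = 924
Total = 4633.

4633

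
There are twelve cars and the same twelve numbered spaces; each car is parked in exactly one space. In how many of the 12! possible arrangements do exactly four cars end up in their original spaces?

7342335

Pick the 4 fixed positions: C(12,4) = 495 ways.
The remaining 8 must be deranged: !8 = 14833.
Total: 495 × 14833 = 7342335.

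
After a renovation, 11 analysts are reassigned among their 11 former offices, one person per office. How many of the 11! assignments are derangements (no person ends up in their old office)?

14684570

!11 = 11! · Σ_{k=0}^{11} (-1)^k/k!
= 11! - 11!/1! + 11!/2! - 11!/3! + 11!/4! - 11!/5! + 11!/6! - 11!/7! + 11!/8! - 11!/9! + 11!/10! - 11!/11!
= 39916800 - 39916800 + 19958400 - 6652800 + 1663200 - 332640 + 55440 - 7920 + 990 - 110 + 11 - 1
= 14684570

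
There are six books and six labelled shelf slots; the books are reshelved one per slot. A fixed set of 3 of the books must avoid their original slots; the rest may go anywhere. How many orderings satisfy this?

426

Inclusion-exclusion on the 3 forbidden self-matches:
Σ_{j=0}^{3} (-1)^j C(3,j)(6-j)!
= C(3,0)·6! - C(3,1)·5! + C(3,2)·4! - C(3,3)·3!
= 720 - 360 + 72 - 6
= 426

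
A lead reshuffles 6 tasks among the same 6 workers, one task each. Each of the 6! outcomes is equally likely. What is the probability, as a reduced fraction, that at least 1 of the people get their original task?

91/144

Favorable outcomes: Σ_{i≥1} C(6,i)·!(6-i) = 6·44 + 15·9 + 20·2 + 15·1 + 6·0 + 1·1 = 455.
Total outcomes: 6! = 720.
Probability = 455/720 = 91/144.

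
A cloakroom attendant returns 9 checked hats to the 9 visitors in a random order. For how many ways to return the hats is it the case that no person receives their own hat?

133496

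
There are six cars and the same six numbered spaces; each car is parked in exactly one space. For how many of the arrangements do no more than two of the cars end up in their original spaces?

664

# with exactly i fixed is C(6,i)·!(6-i); sum over i=0..2:
  i=0: C(6,0)·!6 = 1·265 = 265
  i=1: C(6,1)·!5 = 6·44 = 264
  i=2: C(6,2)·!4 = 15·9 = 135
Total = 664.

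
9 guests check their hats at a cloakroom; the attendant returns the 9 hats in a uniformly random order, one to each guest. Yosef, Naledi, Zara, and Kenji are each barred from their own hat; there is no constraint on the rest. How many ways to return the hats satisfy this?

Let A_j be the event that the j-th constrained one is fixed. By inclusion-exclusion over the 4 events:
Σ_{j=0}^{4} (-1)^j C(4,j)(9-j)!
= C(4,0)·9! - C(4,1)·8! + C(4,2)·7! - C(4,3)·6! + C(4,4)·5!
= 362880 - 161280 + 30240 - 2880 + 120
= 229080

229080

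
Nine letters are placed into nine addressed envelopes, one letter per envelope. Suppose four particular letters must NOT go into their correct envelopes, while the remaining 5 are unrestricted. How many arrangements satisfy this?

229080

Let A_j be the event that the j-th constrained one is fixed. By inclusion-exclusion over the 4 events:
Σ_{j=0}^{4} (-1)^j C(4,j)(9-j)!
= C(4,0)·9! - C(4,1)·8! + C(4,2)·7! - C(4,3)·6! + C(4,4)·5!
= 362880 - 161280 + 30240 - 2880 + 120
= 229080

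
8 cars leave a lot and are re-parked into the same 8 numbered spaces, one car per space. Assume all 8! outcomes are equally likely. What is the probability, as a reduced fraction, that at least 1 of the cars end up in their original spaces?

Favorable outcomes: Σ_{i≥1} C(8,i)·!(8-i) = 8·1854 + 28·265 + 56·44 + 70·9 + 56·2 + 28·1 + 8·0 + 1·1 = 25487.
Total outcomes: 8! = 40320.
Probability = 25487/40320 = 3641/5760.

3641/5760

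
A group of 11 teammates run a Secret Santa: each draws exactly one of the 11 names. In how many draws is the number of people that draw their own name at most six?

39913444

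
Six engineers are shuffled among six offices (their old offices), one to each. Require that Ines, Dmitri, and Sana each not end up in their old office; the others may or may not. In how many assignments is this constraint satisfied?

426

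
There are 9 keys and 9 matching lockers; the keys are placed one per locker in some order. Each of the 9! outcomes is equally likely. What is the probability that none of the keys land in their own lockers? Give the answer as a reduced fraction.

Favorable outcomes: !9 = 133496.
Total outcomes: 9! = 362880.
Probability = 133496/362880 = 16687/45360.

16687/45360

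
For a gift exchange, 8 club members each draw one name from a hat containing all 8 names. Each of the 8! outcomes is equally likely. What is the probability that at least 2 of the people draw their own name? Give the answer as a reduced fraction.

2131/8064

Favorable outcomes: Σ_{i≥2} C(8,i)·!(8-i) = 28·265 + 56·44 + 70·9 + 56·2 + 28·1 + 8·0 + 1·1 = 10655.
Total outcomes: 8! = 40320.
Probability = 10655/40320 = 2131/8064.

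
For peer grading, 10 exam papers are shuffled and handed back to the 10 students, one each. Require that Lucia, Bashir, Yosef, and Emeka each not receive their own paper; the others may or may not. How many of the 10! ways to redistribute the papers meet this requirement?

2399760

Let A_j be the event that the j-th constrained one is fixed. By inclusion-exclusion over the 4 events:
Σ_{j=0}^{4} (-1)^j C(4,j)(10-j)!
= C(4,0)·10! - C(4,1)·9! + C(4,2)·8! - C(4,3)·7! + C(4,4)·6!
= 3628800 - 1451520 + 241920 - 20160 + 720
= 2399760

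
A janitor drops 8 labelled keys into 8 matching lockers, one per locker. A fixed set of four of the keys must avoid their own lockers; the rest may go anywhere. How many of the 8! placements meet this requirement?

24024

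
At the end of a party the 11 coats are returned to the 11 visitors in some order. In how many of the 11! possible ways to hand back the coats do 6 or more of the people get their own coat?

23684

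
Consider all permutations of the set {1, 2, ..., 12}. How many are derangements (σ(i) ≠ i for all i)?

Recurrence: !12 = 11·(!11 + !10).
!12 = 11·(14684570 + 1334961) = 11·16019531 = 176214841

176214841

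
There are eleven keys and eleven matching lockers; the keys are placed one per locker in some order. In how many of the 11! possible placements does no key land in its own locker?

Use !n = n·!(n-1) + (-1)^n.
!11 = 11·1334961 - 1 = 14684570

14684570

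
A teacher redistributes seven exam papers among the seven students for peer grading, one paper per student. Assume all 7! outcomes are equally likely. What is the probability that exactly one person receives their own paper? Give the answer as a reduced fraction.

Favorable outcomes: C(7,1)·!6 = 7·265 = 1855.
Total outcomes: 7! = 5040.
Probability = 1855/5040 = 53/144.

53/144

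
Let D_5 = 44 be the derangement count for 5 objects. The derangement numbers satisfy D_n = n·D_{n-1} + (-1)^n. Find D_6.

265

D_6 = 6·44 + 1 = 265.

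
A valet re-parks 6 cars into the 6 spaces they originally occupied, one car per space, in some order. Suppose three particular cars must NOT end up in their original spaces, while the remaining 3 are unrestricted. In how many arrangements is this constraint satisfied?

Inclusion-exclusion on the 3 forbidden self-matches:
Σ_{j=0}^{3} (-1)^j C(3,j)(6-j)!
= C(3,0)·6! - C(3,1)·5! + C(3,2)·4! - C(3,3)·3!
= 720 - 360 + 72 - 6
= 426

426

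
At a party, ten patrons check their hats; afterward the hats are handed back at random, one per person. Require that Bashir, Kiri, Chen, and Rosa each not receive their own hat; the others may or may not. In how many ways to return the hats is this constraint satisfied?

Inclusion-exclusion on the 4 forbidden self-matches:
Σ_{j=0}^{4} (-1)^j C(4,j)(10-j)!
= C(4,0)·10! - C(4,1)·9! + C(4,2)·8! - C(4,3)·7! + C(4,4)·6!
= 3628800 - 1451520 + 241920 - 20160 + 720
= 2399760

2399760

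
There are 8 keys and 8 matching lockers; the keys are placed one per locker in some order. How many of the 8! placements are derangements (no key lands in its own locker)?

Recurrence: !8 = 8·!7 + (-1)^8.
!8 = 8·1854 + 1 = 14833

14833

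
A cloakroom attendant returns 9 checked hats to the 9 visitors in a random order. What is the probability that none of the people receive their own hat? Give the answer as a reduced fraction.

16687/45360

Favorable outcomes: !9 = 133496.
Total outcomes: 9! = 362880.
Probability = 133496/362880 = 16687/45360.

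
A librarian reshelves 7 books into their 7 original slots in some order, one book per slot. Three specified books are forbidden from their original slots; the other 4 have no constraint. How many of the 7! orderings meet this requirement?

Let A_j be the event that the j-th constrained one is fixed. By inclusion-exclusion over the 3 events:
Σ_{j=0}^{3} (-1)^j C(3,j)(7-j)!
= C(3,0)·7! - C(3,1)·6! + C(3,2)·5! - C(3,3)·4!
= 5040 - 2160 + 360 - 24
= 3216

3216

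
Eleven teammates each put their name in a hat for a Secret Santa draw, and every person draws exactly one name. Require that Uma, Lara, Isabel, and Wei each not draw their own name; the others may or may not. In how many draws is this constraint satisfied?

Inclusion-exclusion on the 4 forbidden self-matches:
Σ_{j=0}^{4} (-1)^j C(4,j)(11-j)!
= C(4,0)·11! - C(4,1)·10! + C(4,2)·9! - C(4,3)·8! + C(4,4)·7!
= 39916800 - 14515200 + 2177280 - 161280 + 5040
= 27422640

27422640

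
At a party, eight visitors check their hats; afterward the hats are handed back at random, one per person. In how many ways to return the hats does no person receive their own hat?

14833

!8 is the nearest integer to 8!/e.
8! = 40320, and 40320/e ≈ 14832.90, so !8 = 14833.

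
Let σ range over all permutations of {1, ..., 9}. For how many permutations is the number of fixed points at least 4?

6883

Sum C(9,i)·!(9-i) for i = 4..9:
  i=4: C(9,4)·!5 = 126·44 = 5544
  i=5: C(9,5)·!4 = 126·9 = 1134
  i=6: C(9,6)·!3 = 84·2 = 168
  i=7: C(9,7)·!2 = 36·1 = 36
  i=8: C(9,8)·!1 = 9·0 = 0
  i=9: C(9,9)·!0 = 1·1 = 1
Total = 6883.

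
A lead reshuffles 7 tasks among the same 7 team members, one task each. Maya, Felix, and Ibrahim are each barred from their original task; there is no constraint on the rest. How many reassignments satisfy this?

3216

Inclusion-exclusion on the 3 forbidden self-matches:
Σ_{j=0}^{3} (-1)^j C(3,j)(7-j)!
= C(3,0)·7! - C(3,1)·6! + C(3,2)·5! - C(3,3)·4!
= 5040 - 2160 + 360 - 24
= 3216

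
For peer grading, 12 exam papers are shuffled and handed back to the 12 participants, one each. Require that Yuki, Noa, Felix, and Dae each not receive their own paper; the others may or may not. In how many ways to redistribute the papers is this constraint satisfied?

Let A_j be the event that the j-th constrained one is fixed. By inclusion-exclusion over the 4 events:
Σ_{j=0}^{4} (-1)^j C(4,j)(12-j)!
= C(4,0)·12! - C(4,1)·11! + C(4,2)·10! - C(4,3)·9! + C(4,4)·8!
= 479001600 - 159667200 + 21772800 - 1451520 + 40320
= 339696000

339696000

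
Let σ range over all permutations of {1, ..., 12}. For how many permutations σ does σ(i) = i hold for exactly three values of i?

29369120

Choose which 3 of the 12 are fixed: C(12,3) = 220.
The remaining 9 must be deranged: !9 = 133496.
Total: 220 × 133496 = 29369120.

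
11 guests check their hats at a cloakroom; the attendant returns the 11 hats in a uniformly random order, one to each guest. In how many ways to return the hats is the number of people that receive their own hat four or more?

757934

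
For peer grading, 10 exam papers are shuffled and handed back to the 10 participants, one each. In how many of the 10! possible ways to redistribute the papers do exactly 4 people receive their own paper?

Choose which 4 of the 10 are fixed: C(10,4) = 210.
The other 6 form a derangement: !6 = 265.
Total: 210 × 265 = 55650.

55650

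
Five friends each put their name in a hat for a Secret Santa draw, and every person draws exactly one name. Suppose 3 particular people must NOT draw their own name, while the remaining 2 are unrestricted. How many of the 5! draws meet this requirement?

64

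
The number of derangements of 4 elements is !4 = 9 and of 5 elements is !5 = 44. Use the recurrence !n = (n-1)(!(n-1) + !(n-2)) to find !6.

265

!6 = (6-1)·(!5 + !4) = 5·(44 + 9) = 5·53 = 265.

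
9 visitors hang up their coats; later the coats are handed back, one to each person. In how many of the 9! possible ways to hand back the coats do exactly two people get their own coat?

Pick the 2 fixed positions: C(9,2) = 36 ways.
The remaining 7 must be deranged: !7 = 1854.
Total: 36 × 1854 = 66744.

66744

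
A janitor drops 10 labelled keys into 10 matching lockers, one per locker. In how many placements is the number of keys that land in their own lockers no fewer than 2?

958879

# with exactly i fixed is C(10,i)·!(10-i); sum over i=2..10:
  i=2: C(10,2)·!8 = 45·14833 = 667485
  i=3: C(10,3)·!7 = 120·1854 = 222480
  i=4: C(10,4)·!6 = 210·265 = 55650
  i=5: C(10,5)·!5 = 252·44 = 11088
  i=6: C(10,6)·!4 = 210·9 = 1890
  i=7: C(10,7)·!3 = 120·2 = 240
  i=8: C(10,8)·!2 = 45·1 = 45
  i=9: C(10,9)·!1 = 10·0 = 0
  i=10: C(10,10)·!0 = 1·1 = 1
Total = 958879.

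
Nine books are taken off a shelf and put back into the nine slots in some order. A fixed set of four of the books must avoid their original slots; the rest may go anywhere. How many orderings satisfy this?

Inclusion-exclusion on the 4 forbidden self-matches:
Σ_{j=0}^{4} (-1)^j C(4,j)(9-j)!
= C(4,0)·9! - C(4,1)·8! + C(4,2)·7! - C(4,3)·6! + C(4,4)·5!
= 362880 - 161280 + 30240 - 2880 + 120
= 229080

229080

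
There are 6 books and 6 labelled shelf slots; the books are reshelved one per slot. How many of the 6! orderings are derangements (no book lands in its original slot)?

!6 is the nearest integer to 6!/e.
6! = 720, and 720/e ≈ 264.87, so !6 = 265.

265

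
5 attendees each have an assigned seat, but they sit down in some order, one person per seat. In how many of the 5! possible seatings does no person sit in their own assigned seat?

Recurrence: !5 = 5·!4 + (-1)^5.
!5 = 5·9 - 1 = 44

44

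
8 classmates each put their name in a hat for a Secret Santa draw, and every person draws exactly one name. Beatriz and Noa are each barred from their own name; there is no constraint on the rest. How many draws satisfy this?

Inclusion-exclusion on the 2 forbidden self-matches:
Σ_{j=0}^{2} (-1)^j C(2,j)(8-j)!
= C(2,0)·8! - C(2,1)·7! + C(2,2)·6!
= 40320 - 10080 + 720
= 30960

30960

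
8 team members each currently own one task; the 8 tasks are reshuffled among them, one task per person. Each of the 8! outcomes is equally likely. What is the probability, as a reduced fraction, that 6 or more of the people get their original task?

29/40320

Favorable outcomes: Σ_{i≥6} C(8,i)·!(8-i) = 28·1 + 8·0 + 1·1 = 29.
Total outcomes: 8! = 40320.
Probability = 29/40320 = 29/40320.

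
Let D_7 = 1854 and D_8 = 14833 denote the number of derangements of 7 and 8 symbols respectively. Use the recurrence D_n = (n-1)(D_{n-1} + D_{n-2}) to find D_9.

133496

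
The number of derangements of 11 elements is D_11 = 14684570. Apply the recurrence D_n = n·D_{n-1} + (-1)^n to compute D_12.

D_12 = 12·14684570 + 1 = 176214841.

176214841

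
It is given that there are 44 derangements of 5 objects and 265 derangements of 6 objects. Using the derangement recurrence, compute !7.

1854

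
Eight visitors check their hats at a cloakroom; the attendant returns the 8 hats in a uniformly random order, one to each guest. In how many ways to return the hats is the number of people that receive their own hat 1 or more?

25487

# with exactly i fixed is C(8,i)·!(8-i); sum over i=1..8:
  i=1: C(8,1)·!7 = 8·1854 = 14832
  i=2: C(8,2)·!6 = 28·265 = 7420
  i=3: C(8,3)·!5 = 56·44 = 2464
  i=4: C(8,4)·!4 = 70·9 = 630
  i=5: C(8,5)·!3 = 56·2 = 112
  i=6: C(8,6)·!2 = 28·1 = 28
  i=7: C(8,7)·!1 = 8·0 = 0
  i=8: C(8,8)·!0 = 1·1 = 1
Total = 25487.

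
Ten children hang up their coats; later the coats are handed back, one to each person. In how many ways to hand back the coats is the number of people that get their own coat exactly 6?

1890

Pick the 6 fixed positions: C(10,6) = 210 ways.
The remaining 4 must be deranged: !4 = 9.
Total: 210 × 9 = 1890.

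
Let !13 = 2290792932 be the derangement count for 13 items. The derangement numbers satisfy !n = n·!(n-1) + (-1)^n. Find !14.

32071101049

!14 = 14·2290792932 + 1 = 32071101049.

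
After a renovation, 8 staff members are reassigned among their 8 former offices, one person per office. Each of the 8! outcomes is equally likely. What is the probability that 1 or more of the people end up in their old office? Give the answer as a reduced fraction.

3641/5760

Favorable outcomes: Σ_{i≥1} C(8,i)·!(8-i) = 8·1854 + 28·265 + 56·44 + 70·9 + 56·2 + 28·1 + 8·0 + 1·1 = 25487.
Total outcomes: 8! = 40320.
Probability = 25487/40320 = 3641/5760.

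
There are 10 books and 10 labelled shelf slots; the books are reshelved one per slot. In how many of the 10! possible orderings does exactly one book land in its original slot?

1334960

Pick the single fixed position: C(10,1) = 10 ways.
The other 9 form a derangement: !9 = 133496.
Total: 10 × 133496 = 1334960.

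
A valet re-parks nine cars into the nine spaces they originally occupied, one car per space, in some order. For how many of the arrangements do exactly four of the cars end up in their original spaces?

5544

Pick the 4 fixed positions: C(9,4) = 126 ways.
The remaining 5 must be deranged: !5 = 44.
Total: 126 × 44 = 5544.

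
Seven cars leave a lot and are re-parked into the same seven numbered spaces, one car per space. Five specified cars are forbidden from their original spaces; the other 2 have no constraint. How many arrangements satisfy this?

2428

Inclusion-exclusion on the 5 forbidden self-matches:
Σ_{j=0}^{5} (-1)^j C(5,j)(7-j)!
= C(5,0)·7! - C(5,1)·6! + C(5,2)·5! - C(5,3)·4! + C(5,4)·3! - C(5,5)·2!
= 5040 - 3600 + 1200 - 240 + 30 - 2
= 2428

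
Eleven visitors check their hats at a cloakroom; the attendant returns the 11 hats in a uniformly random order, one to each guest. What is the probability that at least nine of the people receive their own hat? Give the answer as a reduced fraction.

1/712800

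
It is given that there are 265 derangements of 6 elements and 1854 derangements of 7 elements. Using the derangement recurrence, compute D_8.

D_8 = (8-1)·(D_7 + D_6) = 7·(1854 + 265) = 7·2119 = 14833.

14833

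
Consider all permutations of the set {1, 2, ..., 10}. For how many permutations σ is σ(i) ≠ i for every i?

1334961

The subfactorial !10 = [10!/e] (nearest integer).
10! = 3628800, and 3628800/e ≈ 1334960.92, so !10 = 1334961.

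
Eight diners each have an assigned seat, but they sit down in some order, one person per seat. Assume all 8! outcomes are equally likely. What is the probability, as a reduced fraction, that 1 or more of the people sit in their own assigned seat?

3641/5760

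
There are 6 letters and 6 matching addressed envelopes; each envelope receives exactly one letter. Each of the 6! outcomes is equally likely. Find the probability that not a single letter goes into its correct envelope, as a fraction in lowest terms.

53/144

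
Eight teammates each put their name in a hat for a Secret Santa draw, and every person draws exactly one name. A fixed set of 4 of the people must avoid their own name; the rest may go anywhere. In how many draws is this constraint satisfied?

24024

Inclusion-exclusion on the 4 forbidden self-matches:
Σ_{j=0}^{4} (-1)^j C(4,j)(8-j)!
= C(4,0)·8! - C(4,1)·7! + C(4,2)·6! - C(4,3)·5! + C(4,4)·4!
= 40320 - 20160 + 4320 - 480 + 24
= 24024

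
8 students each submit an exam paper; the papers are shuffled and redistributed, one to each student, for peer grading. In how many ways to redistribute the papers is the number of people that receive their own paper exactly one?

Choose which one of the 8 is fixed: C(8,1) = 8.
The remaining 7 must be deranged: !7 = 1854.
Total: 8 × 1854 = 14832.

14832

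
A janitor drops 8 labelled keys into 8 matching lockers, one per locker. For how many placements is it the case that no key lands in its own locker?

14833

Use !n = (n-1)(!(n-1) + !(n-2)).
!8 = 7·(1854 + 265) = 7·2119 = 14833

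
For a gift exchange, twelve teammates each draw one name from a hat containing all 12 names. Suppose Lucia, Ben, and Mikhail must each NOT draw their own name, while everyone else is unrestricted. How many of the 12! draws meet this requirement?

369774720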